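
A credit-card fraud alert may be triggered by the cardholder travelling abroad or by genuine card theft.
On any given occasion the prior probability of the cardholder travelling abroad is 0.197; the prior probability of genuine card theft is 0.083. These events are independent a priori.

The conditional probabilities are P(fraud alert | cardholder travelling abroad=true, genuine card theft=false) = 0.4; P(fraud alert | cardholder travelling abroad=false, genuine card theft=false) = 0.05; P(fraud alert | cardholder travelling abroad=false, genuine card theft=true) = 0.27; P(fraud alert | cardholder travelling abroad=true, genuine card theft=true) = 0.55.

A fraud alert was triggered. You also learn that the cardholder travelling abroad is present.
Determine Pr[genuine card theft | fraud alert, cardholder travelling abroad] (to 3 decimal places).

Pr[genuine card theft | fraud alert, cardholder travelling abroad] ≈ 0.111

Numerator (weight on configurations with genuine card theft): 0.55·0.083 = 0.045650
Denominator P(fraud alert | cardholder travelling abroad): 0.4·0.917 + 0.55·0.083 = 0.412450
Posterior = 0.045650 / 0.412450 ≈ 0.111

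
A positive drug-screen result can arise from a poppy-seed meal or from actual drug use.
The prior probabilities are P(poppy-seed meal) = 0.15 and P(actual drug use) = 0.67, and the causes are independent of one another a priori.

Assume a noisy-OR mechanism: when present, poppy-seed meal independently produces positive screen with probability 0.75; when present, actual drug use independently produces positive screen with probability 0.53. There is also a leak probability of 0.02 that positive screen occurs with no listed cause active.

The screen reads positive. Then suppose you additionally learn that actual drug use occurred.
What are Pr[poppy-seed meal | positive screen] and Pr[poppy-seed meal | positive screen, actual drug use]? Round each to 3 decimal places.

Under noisy-OR, P(positive screen | causes) = 1 − (1−0.02)·∏(1−qᵢ) over the active causes.
P(positive screen) = 0.02·0.85·0.33 + 0.5394·0.85·0.67 + 0.755·0.15·0.33 + 0.88485·0.15·0.67 = 0.005610 + 0.307188 + 0.037372 + 0.088927 = 0.439097
The poppy-seed meal-present share is 0.037372 + 0.088927 = 0.126299.
Hence the posterior is 0.126299/0.439097 ≈ 0.288.

Now condition on the additional information:
Weight on poppy-seed meal=true, given the evidence: 0.88485×0.15 = 0.132727
Denominator P(positive screen | actual drug use): 0.5394×0.85 + 0.88485×0.15 = 0.591217
P(poppy-seed meal | positive screen, actual drug use) = 0.132727/0.591217 ≈ 0.224
This is intercausal reasoning (explaining away): once actual drug use accounts for the positive screen, poppy-seed meal becomes less likely.

Pr[poppy-seed meal | positive screen] ≈ 0.288; Pr[poppy-seed meal | positive screen, actual drug use] ≈ 0.224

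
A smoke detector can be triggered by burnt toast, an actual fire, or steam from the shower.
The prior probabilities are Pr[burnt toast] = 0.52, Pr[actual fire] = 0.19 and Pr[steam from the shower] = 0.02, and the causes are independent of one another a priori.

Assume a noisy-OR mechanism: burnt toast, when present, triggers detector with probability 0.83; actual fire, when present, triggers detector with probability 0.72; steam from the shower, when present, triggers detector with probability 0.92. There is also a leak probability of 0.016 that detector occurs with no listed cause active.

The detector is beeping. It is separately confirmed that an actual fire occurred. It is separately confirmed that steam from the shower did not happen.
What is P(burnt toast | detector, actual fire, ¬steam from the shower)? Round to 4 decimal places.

Under noisy-OR, P(detector | causes) = 1 − (1−0.016)·∏(1−qᵢ) over the active causes.
By total probability over both values of burnt toast:
  P(detector | actual fire, ¬steam from the shower) = 0.72448×0.48 + 0.953162×0.52
        = 0.347750 + 0.495644 = 0.843394
Keeping only the burnt toast-present terms gives 0.495644, so
  P(burnt toast | detector, actual fire, ¬steam from the shower) = 0.495644 / 0.843394 ≈ 0.5877

P(burnt toast | detector, actual fire, ¬steam from the shower) ≈ 0.5877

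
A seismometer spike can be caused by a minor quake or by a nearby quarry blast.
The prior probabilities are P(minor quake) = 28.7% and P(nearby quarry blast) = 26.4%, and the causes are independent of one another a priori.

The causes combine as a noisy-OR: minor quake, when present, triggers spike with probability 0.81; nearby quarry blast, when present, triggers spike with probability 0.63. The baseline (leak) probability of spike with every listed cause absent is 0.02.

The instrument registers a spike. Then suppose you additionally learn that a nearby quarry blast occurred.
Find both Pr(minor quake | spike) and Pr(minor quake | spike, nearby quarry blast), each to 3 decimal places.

Pr(minor quake | spike) ≈ 0.650; Pr(minor quake | spike, nearby quarry blast) ≈ 0.370

Under noisy-OR, P(spike | causes) = 1 − (1−0.02)·∏(1−qᵢ) over the active causes.
Enumerate the 4 (minor quake, nearby quarry blast) configurations and weight by the priors:
  P(spike) = 0.02*0.713*0.736 + 0.6374*0.713*0.264 + 0.8138*0.287*0.736 + 0.931106*0.287*0.264
        = 0.010495 + 0.119979 + 0.171901 + 0.070548 = 0.372923
The terms with minor quake present sum to 0.242449, so
  P(minor quake | spike) = 0.242449 / 0.372923 ≈ 0.650

Now also conditioning on nearby quarry blast=true:
P(spike | nearby quarry blast) = 0.6374·0.713 + 0.931106·0.287 = 0.454466 + 0.267227 = 0.721693
The minor quake-present share is 0.931106·0.287 = 0.267227.
Hence the posterior is 0.267227/0.721693 ≈ 0.370.
— nearby quarry blast explains away the evidence for minor quake.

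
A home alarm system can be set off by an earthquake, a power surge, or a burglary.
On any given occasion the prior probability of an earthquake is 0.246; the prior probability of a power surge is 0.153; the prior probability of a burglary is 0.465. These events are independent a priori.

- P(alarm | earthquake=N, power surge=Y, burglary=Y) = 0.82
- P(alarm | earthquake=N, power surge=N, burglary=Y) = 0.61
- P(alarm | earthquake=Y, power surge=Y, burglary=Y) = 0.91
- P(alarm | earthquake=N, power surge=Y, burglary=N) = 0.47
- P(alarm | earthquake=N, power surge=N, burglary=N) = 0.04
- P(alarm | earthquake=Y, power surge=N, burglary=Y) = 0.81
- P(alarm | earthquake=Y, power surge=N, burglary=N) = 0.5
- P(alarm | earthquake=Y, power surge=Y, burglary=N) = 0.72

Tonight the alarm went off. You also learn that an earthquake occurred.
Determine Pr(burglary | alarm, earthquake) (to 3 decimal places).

Pr(burglary | alarm, earthquake) ≈ 0.573

Enumerate the 4 (power surge, burglary) configurations and weight by the priors:
  P(alarm | earthquake) = 0.5*0.847*0.535 + 0.81*0.847*0.465 + 0.72*0.153*0.535 + 0.91*0.153*0.465
        = 0.226573 + 0.319023 + 0.058936 + 0.064742 = 0.669274
Configurations with burglary contribute 0.383765, so
  P(burglary | alarm, earthquake) = 0.383765 / 0.669274 ≈ 0.573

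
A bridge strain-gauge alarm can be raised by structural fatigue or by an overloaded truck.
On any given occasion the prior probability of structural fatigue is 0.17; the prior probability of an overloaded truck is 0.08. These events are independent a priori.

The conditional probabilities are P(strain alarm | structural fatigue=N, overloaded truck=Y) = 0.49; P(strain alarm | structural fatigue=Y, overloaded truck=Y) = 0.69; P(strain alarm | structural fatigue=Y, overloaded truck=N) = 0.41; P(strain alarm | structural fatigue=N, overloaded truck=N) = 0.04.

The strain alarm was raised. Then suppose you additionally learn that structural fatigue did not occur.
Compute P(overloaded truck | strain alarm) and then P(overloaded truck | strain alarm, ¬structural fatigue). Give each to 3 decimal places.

Numerator (weight on configurations with overloaded truck): 0.032536 + 0.009384 = 0.041920
Denominator P(strain alarm): 0.04*0.83*0.92 + 0.49*0.83*0.08 + 0.41*0.17*0.92 + 0.69*0.17*0.08 = 0.136588
Posterior = 0.041920 / 0.136588 ≈ 0.307

With the extra evidence:
P(strain alarm | ¬structural fatigue) = 0.04*0.92 + 0.49*0.08 = 0.036800 + 0.039200 = 0.076000
Restricting to configurations with overloaded truck present: 0.49*0.08 = 0.039200.
Hence the posterior is 0.039200/0.076000 ≈ 0.516.

P(overloaded truck | strain alarm) ≈ 0.307; P(overloaded truck | strain alarm, ¬structural fatigue) ≈ 0.516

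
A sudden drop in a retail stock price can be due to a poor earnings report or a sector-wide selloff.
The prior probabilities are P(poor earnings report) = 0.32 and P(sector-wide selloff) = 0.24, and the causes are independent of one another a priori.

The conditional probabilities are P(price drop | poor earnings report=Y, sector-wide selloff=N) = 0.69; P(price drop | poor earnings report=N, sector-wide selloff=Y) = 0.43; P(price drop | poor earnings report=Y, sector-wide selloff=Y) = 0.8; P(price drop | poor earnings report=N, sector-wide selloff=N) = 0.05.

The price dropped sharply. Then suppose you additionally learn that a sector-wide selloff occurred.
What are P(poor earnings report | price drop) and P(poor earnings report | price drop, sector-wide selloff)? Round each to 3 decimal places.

Sum P(price drop|·) weighted by the priors over the 4 (poor earnings report, sector-wide selloff) configurations:
  P(price drop) = 0.05×0.68×0.76 + 0.43×0.68×0.24 + 0.69×0.32×0.76 + 0.8×0.32×0.24
        = 0.025840 + 0.070176 + 0.167808 + 0.061440 = 0.325264
Keeping only the poor earnings report-present terms gives 0.229248, so
  P(poor earnings report | price drop) = 0.229248 / 0.325264 ≈ 0.705

Now also conditioning on sector-wide selloff=true:
Enumerate both values of poor earnings report and weight by the priors:
  P(price drop | sector-wide selloff) = 0.43*0.68 + 0.8*0.32
        = 0.292400 + 0.256000 = 0.548400
The terms with poor earnings report present sum to 0.256000, so
  P(poor earnings report | price drop, sector-wide selloff) = 0.256000 / 0.548400 ≈ 0.467

P(poor earnings report | price drop) ≈ 0.705; P(poor earnings report | price drop, sector-wide selloff) ≈ 0.467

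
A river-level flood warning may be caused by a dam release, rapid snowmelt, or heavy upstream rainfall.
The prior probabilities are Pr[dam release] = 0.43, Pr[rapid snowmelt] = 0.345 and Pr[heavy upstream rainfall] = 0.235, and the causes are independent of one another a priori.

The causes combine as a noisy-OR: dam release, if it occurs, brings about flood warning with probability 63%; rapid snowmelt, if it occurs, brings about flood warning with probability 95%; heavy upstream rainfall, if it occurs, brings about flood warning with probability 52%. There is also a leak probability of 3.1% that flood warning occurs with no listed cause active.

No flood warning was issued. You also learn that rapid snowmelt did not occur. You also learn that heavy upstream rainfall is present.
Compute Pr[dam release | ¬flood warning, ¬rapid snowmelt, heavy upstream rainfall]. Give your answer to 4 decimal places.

Pr[dam release | ¬flood warning, ¬rapid snowmelt, heavy upstream rainfall] ≈ 0.2182

Under noisy-OR, P(flood warning | causes) = 1 − (1−0.031)·∏(1−qᵢ) over the active causes.
P(¬flood warning | ¬rapid snowmelt, heavy upstream rainfall) = 0.46512·0.57 + 0.172094·0.43 = 0.265118 + 0.074000 = 0.339118
The dam release-present share is 0.172094·0.43 = 0.074000.
P(dam release | ¬flood warning, ¬rapid snowmelt, heavy upstream rainfall) = 0.074000 / 0.339118 ≈ 0.2182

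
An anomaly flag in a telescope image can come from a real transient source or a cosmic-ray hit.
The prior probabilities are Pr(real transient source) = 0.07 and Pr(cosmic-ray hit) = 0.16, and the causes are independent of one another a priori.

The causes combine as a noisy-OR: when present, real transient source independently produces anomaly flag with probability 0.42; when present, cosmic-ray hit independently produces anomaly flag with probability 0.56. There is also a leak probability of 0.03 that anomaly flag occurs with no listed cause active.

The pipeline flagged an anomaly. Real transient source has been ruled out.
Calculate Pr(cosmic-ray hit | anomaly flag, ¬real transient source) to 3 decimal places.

Under noisy-OR, P(anomaly flag | causes) = 1 − (1−0.03)·∏(1−qᵢ) over the active causes.
P(anomaly flag | ¬real transient source) = 0.03*0.84 + 0.5732*0.16 = 0.025200 + 0.091712 = 0.116912
Of this, 0.091712 comes from 0.5732*0.16 (the cosmic-ray hit=true cases).
So P(cosmic-ray hit | anomaly flag, ¬real transient source) = 0.091712/0.116912 ≈ 0.784.

Pr(cosmic-ray hit | anomaly flag, ¬real transient source) ≈ 0.784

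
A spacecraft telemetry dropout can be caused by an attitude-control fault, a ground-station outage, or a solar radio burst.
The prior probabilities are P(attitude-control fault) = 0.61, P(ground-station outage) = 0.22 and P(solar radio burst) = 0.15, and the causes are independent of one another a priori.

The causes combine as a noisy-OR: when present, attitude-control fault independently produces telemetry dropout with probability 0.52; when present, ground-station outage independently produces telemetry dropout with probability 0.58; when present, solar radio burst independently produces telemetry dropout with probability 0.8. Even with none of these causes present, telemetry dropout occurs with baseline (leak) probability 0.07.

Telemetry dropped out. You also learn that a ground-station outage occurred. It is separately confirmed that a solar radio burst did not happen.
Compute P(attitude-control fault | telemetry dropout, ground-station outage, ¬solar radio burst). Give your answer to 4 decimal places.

P(attitude-control fault | telemetry dropout, ground-station outage, ¬solar radio burst) ≈ 0.6759

Under noisy-OR, P(telemetry dropout | causes) = 1 − (1−0.07)·∏(1−qᵢ) over the active causes.
By total probability over both values of attitude-control fault:
  P(telemetry dropout | ground-station outage, ¬solar radio burst) = 0.6094×0.39 + 0.812512×0.61
        = 0.237666 + 0.495632 = 0.733298
The terms with attitude-control fault present sum to 0.495632, so
  P(attitude-control fault | telemetry dropout, ground-station outage, ¬solar radio burst) = 0.495632 / 0.733298 ≈ 0.6759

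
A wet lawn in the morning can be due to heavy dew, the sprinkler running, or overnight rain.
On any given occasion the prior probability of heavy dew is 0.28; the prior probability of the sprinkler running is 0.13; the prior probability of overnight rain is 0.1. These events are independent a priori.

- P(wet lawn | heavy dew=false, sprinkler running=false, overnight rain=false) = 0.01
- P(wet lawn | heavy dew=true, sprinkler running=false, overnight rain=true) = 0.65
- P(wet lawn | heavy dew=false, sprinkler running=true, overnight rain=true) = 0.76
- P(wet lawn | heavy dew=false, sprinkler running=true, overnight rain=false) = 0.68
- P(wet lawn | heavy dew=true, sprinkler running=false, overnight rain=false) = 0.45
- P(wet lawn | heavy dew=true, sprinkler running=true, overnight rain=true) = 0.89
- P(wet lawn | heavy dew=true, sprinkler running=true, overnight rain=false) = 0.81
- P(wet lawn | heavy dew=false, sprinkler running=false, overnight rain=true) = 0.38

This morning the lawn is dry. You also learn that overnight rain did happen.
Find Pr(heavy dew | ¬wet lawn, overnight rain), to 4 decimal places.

Pr(heavy dew | ¬wet lawn, overnight rain) ≈ 0.1785

Sum P(¬wet lawn|·) weighted by the priors over the 4 (heavy dew, sprinkler running) configurations:
  P(¬wet lawn | overnight rain) = 0.62·0.72·0.87 + 0.24·0.72·0.13 + 0.35·0.28·0.87 + 0.11·0.28·0.13
        = 0.388368 + 0.022464 + 0.085260 + 0.004004 = 0.500096
The terms with heavy dew present sum to 0.089264, so
  P(heavy dew | ¬wet lawn, overnight rain) = 0.089264 / 0.500096 ≈ 0.1785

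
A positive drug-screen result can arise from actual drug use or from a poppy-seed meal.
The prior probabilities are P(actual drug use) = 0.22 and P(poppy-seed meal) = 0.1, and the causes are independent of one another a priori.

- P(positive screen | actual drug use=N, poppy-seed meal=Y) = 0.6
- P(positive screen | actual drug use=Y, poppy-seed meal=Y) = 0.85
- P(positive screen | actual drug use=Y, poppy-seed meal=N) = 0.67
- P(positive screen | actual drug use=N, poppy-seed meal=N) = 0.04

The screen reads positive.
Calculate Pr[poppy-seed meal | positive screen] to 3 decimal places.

P(positive screen) = 0.04·0.78·0.9 + 0.6·0.78·0.1 + 0.67·0.22·0.9 + 0.85·0.22·0.1 = 0.028080 + 0.046800 + 0.132660 + 0.018700 = 0.226240
Of this, 0.065500 comes from 0.046800 + 0.018700 (the poppy-seed meal=true cases).
Hence the posterior is 0.065500/0.226240 ≈ 0.290.

Pr[poppy-seed meal | positive screen] ≈ 0.290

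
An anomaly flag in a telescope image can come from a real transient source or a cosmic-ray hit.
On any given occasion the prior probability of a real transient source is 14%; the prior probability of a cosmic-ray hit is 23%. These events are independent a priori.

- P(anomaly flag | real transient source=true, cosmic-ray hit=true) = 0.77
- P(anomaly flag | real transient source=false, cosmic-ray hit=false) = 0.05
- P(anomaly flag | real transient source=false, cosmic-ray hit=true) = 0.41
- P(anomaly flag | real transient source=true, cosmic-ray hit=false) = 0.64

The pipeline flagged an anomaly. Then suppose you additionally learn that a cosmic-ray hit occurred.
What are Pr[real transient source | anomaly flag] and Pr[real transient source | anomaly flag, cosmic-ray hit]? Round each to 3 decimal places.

Pr[real transient source | anomaly flag] ≈ 0.451; Pr[real transient source | anomaly flag, cosmic-ray hit] ≈ 0.234

For the numerator, keep only real transient source=true terms: 0.068992 + 0.024794 = 0.093786
The normalizing constant is 0.05×0.86×0.77 + 0.41×0.86×0.23 + 0.64×0.14×0.77 + 0.77×0.14×0.23 = 0.207994
Posterior = 0.093786 / 0.207994 ≈ 0.451

Now also conditioning on cosmic-ray hit=true:
P(anomaly flag | cosmic-ray hit) = 0.41*0.86 + 0.77*0.14 = 0.352600 + 0.107800 = 0.460400
Of this, 0.107800 comes from 0.77*0.14 (the real transient source=true cases).
P(real transient source | anomaly flag, cosmic-ray hit) = 0.107800 / 0.460400 ≈ 0.234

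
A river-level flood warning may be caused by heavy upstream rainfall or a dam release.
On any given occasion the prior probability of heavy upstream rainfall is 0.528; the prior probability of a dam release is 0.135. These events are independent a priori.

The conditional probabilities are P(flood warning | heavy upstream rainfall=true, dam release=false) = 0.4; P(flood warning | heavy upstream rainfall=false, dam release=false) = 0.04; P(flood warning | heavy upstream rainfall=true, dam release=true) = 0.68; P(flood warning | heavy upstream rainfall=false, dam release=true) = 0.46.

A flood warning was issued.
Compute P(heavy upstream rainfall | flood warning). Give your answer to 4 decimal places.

P(heavy upstream rainfall | flood warning) ≈ 0.8351

P(flood warning) = 0.04·0.472·0.865 + 0.46·0.472·0.135 + 0.4·0.528·0.865 + 0.68·0.528·0.135 = 0.016331 + 0.029311 + 0.182688 + 0.048470 = 0.276800
The heavy upstream rainfall-present share is 0.182688 + 0.048470 = 0.231158.
P(heavy upstream rainfall | flood warning) = 0.231158 / 0.276800 ≈ 0.8351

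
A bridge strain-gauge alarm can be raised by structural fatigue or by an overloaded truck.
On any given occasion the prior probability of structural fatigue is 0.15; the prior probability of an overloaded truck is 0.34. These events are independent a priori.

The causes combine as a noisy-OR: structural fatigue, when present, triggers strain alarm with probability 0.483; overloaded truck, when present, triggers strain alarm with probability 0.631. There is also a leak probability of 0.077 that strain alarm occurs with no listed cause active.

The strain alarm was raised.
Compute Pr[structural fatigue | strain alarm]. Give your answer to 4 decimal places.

Pr[structural fatigue | strain alarm] ≈ 0.2863

Under noisy-OR, P(strain alarm | causes) = 1 − (1−0.077)·∏(1−qᵢ) over the active causes.
P(strain alarm) = 0.077*0.85*0.66 + 0.659413*0.85*0.34 + 0.522809*0.15*0.66 + 0.823917*0.15*0.34 = 0.043197 + 0.190570 + 0.051758 + 0.042020 = 0.327545
Of this, 0.093778 comes from 0.051758 + 0.042020 (the structural fatigue=true cases).
So P(structural fatigue | strain alarm) = 0.093778/0.327545 ≈ 0.2863.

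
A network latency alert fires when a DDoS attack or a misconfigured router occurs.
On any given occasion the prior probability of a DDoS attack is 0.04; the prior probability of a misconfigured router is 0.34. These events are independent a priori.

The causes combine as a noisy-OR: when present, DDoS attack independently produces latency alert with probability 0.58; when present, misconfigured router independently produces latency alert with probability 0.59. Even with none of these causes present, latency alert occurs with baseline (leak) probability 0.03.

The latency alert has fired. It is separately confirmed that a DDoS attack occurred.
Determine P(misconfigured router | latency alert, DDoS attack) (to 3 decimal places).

P(misconfigured router | latency alert, DDoS attack) ≈ 0.420

Under noisy-OR, P(latency alert | causes) = 1 − (1−0.03)·∏(1−qᵢ) over the active causes.
For the numerator, keep only misconfigured router=true terms: 0.832966·0.34 = 0.283208
Normalizer over all consistent configurations: 0.5926·0.66 + 0.832966·0.34 = 0.674324
P(misconfigured router | latency alert, DDoS attack) = 0.283208/0.674324 ≈ 0.420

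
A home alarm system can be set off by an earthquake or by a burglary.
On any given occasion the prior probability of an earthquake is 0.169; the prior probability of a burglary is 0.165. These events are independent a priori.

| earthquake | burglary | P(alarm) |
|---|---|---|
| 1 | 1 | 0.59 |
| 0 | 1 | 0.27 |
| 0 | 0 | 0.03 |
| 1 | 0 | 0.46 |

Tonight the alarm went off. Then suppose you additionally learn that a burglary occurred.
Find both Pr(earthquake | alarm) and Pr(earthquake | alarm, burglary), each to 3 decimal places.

Pr(earthquake | alarm) ≈ 0.585; Pr(earthquake | alarm, burglary) ≈ 0.308

For the numerator, keep only earthquake=true terms: 0.064913 + 0.016452 = 0.081365
Normalizer over all consistent configurations: 0.03×0.831×0.835 + 0.27×0.831×0.165 + 0.46×0.169×0.835 + 0.59×0.169×0.165 = 0.139203
Posterior = 0.081365 / 0.139203 ≈ 0.585

With the extra evidence:
P(alarm | burglary) = 0.27·0.831 + 0.59·0.169 = 0.224370 + 0.099710 = 0.324080
Of this, 0.099710 comes from 0.59·0.169 (the earthquake=true cases).
So P(earthquake | alarm, burglary) = 0.099710/0.324080 ≈ 0.308.
Conditioning on burglary lowers the posterior on earthquake: the classic explaining-away effect in a common-effect structure.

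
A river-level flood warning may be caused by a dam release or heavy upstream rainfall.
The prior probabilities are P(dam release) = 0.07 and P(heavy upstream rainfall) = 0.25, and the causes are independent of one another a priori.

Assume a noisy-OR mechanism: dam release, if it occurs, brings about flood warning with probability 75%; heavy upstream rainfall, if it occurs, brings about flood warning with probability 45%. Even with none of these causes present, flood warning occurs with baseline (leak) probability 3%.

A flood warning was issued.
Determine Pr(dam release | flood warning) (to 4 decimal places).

Under noisy-OR, P(flood warning | causes) = 1 − (1−0.03)·∏(1−qᵢ) over the active causes.
By total probability over the 4 (dam release, heavy upstream rainfall) configurations:
  P(flood warning) = 0.03*0.93*0.75 + 0.4665*0.93*0.25 + 0.7575*0.07*0.75 + 0.866625*0.07*0.25
        = 0.020925 + 0.108461 + 0.039769 + 0.015166 = 0.184321
Configurations with dam release contribute 0.054935, so
  P(dam release | flood warning) = 0.054935 / 0.184321 ≈ 0.2980

Pr(dam release | flood warning) ≈ 0.2980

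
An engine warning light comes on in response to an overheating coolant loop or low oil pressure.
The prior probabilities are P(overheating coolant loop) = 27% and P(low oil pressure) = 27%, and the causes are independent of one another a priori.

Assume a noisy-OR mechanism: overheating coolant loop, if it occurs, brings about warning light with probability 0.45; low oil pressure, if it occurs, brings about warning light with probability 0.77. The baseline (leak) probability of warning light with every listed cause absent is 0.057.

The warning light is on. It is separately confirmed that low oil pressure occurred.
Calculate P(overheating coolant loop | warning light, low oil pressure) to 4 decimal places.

Under noisy-OR, P(warning light | causes) = 1 − (1−0.057)·∏(1−qᵢ) over the active causes.
For the numerator, keep only overheating coolant loop=true terms: 0.88071·0.27 = 0.237792
The normalizing constant is 0.78311·0.73 + 0.88071·0.27 = 0.809462
P(overheating coolant loop | warning light, low oil pressure) = 0.237792/0.809462 ≈ 0.2938

P(overheating coolant loop | warning light, low oil pressure) ≈ 0.2938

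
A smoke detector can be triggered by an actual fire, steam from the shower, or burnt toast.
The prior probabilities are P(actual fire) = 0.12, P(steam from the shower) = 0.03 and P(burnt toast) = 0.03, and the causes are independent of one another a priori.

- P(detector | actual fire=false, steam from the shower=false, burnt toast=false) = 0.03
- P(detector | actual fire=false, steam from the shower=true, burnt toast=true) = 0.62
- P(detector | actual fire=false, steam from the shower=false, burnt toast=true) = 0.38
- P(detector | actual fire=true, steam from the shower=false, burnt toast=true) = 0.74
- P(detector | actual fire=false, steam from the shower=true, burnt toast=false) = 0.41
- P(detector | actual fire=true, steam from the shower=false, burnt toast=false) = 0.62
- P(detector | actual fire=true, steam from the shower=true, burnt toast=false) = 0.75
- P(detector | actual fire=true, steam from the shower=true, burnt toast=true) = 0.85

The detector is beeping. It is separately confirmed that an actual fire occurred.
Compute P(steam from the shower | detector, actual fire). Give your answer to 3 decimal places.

P(detector | actual fire) = 0.62×0.97×0.97 + 0.74×0.97×0.03 + 0.75×0.03×0.97 + 0.85×0.03×0.03 = 0.583358 + 0.021534 + 0.021825 + 0.000765 = 0.627482
Restricting to configurations with steam from the shower present: 0.021825 + 0.000765 = 0.022590.
Hence the posterior is 0.022590/0.627482 ≈ 0.036.

P(steam from the shower | detector, actual fire) ≈ 0.036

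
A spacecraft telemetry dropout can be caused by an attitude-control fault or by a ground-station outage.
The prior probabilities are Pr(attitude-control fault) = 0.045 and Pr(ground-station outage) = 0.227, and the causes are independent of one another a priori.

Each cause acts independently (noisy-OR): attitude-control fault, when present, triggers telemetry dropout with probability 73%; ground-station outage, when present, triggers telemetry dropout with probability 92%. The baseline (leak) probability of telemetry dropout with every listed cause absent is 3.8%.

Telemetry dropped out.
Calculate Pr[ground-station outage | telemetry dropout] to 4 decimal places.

Pr[ground-station outage | telemetry dropout] ≈ 0.7961

Under noisy-OR, P(telemetry dropout | causes) = 1 − (1−0.038)·∏(1−qᵢ) over the active causes.
For the numerator, keep only ground-station outage=true terms: 0.200101 + 0.010003 = 0.210104
Denominator P(telemetry dropout): 0.038*0.955*0.773 + 0.92304*0.955*0.227 + 0.74026*0.045*0.773 + 0.979221*0.045*0.227 = 0.263906
Posterior = 0.210104 / 0.263906 ≈ 0.7961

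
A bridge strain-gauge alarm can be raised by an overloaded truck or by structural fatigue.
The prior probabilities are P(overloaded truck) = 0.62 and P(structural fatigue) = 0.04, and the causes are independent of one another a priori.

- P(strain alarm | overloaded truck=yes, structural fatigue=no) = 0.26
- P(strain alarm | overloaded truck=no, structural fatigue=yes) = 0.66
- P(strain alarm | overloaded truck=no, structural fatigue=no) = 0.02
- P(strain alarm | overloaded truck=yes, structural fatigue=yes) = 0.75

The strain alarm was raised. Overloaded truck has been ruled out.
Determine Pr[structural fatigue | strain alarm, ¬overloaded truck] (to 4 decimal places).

P(strain alarm | ¬overloaded truck) = 0.02·0.96 + 0.66·0.04 = 0.019200 + 0.026400 = 0.045600
Of this, 0.026400 comes from 0.66·0.04 (the structural fatigue=true cases).
So P(structural fatigue | strain alarm, ¬overloaded truck) = 0.026400/0.045600 ≈ 0.5789.

Pr[structural fatigue | strain alarm, ¬overloaded truck] ≈ 0.5789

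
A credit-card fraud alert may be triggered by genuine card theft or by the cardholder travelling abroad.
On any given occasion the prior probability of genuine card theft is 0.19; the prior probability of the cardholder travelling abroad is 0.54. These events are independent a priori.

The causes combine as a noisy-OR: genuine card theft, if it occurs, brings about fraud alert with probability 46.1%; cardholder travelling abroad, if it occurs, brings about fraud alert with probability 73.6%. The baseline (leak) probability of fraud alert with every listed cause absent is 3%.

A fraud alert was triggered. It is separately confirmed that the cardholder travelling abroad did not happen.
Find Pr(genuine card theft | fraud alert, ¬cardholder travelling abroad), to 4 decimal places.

Pr(genuine card theft | fraud alert, ¬cardholder travelling abroad) ≈ 0.7886

Under noisy-OR, P(fraud alert | causes) = 1 − (1−0.03)·∏(1−qᵢ) over the active causes.
Sum P(fraud alert|·) weighted by the priors over both values of genuine card theft:
  P(fraud alert | ¬cardholder travelling abroad) = 0.03×0.81 + 0.47717×0.19
        = 0.024300 + 0.090662 = 0.114962
The terms with genuine card theft present sum to 0.090662, so
  P(genuine card theft | fraud alert, ¬cardholder travelling abroad) = 0.090662 / 0.114962 ≈ 0.7886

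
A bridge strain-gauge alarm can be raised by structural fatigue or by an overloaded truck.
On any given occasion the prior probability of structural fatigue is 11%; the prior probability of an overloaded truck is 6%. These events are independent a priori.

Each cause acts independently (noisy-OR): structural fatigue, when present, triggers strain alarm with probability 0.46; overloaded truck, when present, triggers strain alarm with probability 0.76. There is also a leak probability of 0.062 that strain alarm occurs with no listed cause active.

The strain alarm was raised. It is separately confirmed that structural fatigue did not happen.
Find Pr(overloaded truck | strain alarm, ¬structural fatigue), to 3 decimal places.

Under noisy-OR, P(strain alarm | causes) = 1 − (1−0.062)·∏(1−qᵢ) over the active causes.
By total probability over both values of overloaded truck:
  P(strain alarm | ¬structural fatigue) = 0.062·0.94 + 0.77488·0.06
        = 0.058280 + 0.046493 = 0.104773
Configurations with overloaded truck contribute 0.046493, so
  P(overloaded truck | strain alarm, ¬structural fatigue) = 0.046493 / 0.104773 ≈ 0.444

Pr(overloaded truck | strain alarm, ¬structural fatigue) ≈ 0.444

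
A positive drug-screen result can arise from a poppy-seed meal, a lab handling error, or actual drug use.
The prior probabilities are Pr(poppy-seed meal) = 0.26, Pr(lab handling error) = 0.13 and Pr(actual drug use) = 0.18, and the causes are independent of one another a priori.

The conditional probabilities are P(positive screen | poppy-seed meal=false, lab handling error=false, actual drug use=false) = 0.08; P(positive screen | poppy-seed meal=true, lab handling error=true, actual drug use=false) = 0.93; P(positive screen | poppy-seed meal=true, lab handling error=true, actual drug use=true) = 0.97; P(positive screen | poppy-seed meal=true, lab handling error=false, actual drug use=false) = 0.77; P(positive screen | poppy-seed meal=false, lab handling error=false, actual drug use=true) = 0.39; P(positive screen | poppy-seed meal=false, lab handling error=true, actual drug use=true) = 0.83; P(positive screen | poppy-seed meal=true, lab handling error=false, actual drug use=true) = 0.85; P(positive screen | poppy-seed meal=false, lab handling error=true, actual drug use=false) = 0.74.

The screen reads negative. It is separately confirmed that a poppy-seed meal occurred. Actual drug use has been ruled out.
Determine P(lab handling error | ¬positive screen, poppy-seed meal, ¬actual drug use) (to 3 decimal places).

P(¬positive screen | poppy-seed meal, ¬actual drug use) = 0.23*0.87 + 0.07*0.13 = 0.200100 + 0.009100 = 0.209200
Of this, 0.009100 comes from 0.07*0.13 (the lab handling error=true cases).
So P(lab handling error | ¬positive screen, poppy-seed meal, ¬actual drug use) = 0.009100/0.209200 ≈ 0.043.

P(lab handling error | ¬positive screen, poppy-seed meal, ¬actual drug use) ≈ 0.043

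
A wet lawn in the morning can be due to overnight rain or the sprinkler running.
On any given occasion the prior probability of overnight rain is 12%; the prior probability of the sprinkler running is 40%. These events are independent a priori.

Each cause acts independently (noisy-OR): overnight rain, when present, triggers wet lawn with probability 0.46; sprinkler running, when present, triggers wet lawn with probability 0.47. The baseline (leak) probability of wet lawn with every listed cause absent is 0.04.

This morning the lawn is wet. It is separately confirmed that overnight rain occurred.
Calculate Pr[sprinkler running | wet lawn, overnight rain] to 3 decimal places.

Pr[sprinkler running | wet lawn, overnight rain] ≈ 0.501

Under noisy-OR, P(wet lawn | causes) = 1 − (1−0.04)·∏(1−qᵢ) over the active causes.
P(wet lawn | overnight rain) = 0.4816*0.6 + 0.725248*0.4 = 0.288960 + 0.290099 = 0.579059
The sprinkler running-present share is 0.725248*0.4 = 0.290099.
P(sprinkler running | wet lawn, overnight rain) = 0.290099 / 0.579059 ≈ 0.501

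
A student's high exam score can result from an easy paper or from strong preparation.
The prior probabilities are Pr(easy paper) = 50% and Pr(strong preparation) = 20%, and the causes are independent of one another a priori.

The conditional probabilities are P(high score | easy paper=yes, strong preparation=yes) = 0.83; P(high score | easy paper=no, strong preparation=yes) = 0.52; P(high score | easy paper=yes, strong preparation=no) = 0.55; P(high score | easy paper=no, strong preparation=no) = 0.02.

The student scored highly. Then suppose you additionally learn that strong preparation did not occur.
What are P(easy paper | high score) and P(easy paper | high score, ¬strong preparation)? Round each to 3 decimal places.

P(easy paper | high score) ≈ 0.835; P(easy paper | high score, ¬strong preparation) ≈ 0.965

P(high score) = 0.02·0.5·0.8 + 0.52·0.5·0.2 + 0.55·0.5·0.8 + 0.83·0.5·0.2 = 0.008000 + 0.052000 + 0.220000 + 0.083000 = 0.363000
Of this, 0.303000 comes from 0.220000 + 0.083000 (the easy paper=true cases).
P(easy paper | high score) = 0.303000 / 0.363000 ≈ 0.835

Now also conditioning on strong preparation≠true:
Weight on easy paper=true, given the evidence: 0.55×0.5 = 0.275000
The normalizing constant is 0.02×0.5 + 0.55×0.5 = 0.285000
P(easy paper | high score, ¬strong preparation) = 0.275000/0.285000 ≈ 0.965
Ruling out strong preparation raises the posterior on easy paper — the flip side of explaining away.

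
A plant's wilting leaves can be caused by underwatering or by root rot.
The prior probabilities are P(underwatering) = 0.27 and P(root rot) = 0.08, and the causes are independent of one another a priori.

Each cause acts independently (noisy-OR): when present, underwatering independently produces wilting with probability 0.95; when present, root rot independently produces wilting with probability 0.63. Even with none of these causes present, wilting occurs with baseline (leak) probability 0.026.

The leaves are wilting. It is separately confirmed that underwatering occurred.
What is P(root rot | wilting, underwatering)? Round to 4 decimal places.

Under noisy-OR, P(wilting | causes) = 1 − (1−0.026)·∏(1−qᵢ) over the active causes.
P(wilting | underwatering) = 0.9513×0.92 + 0.981981×0.08 = 0.875196 + 0.078558 = 0.953754
Of this, 0.078558 comes from 0.981981×0.08 (the root rot=true cases).
Hence the posterior is 0.078558/0.953754 ≈ 0.0824.

P(root rot | wilting, underwatering) ≈ 0.0824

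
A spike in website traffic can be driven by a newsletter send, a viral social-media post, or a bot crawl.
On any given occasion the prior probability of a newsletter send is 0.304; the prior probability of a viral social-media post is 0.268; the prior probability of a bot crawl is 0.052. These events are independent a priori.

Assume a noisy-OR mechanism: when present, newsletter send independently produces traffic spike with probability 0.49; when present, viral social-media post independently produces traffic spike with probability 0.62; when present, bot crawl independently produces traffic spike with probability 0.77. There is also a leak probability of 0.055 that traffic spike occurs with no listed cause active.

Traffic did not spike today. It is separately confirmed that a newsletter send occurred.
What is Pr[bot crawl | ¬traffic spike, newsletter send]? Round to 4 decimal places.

Under noisy-OR, P(traffic spike | causes) = 1 − (1−0.055)·∏(1−qᵢ) over the active causes.
Numerator (weight on configurations with bot crawl): 0.004219 + 0.000587 = 0.004806
The normalizing constant is 0.48195*0.732*0.948 + 0.110849*0.732*0.052 + 0.183141*0.268*0.948 + 0.042122*0.268*0.052 = 0.385778
Posterior = 0.004806 / 0.385778 ≈ 0.0125

Pr[bot crawl | ¬traffic spike, newsletter send] ≈ 0.0125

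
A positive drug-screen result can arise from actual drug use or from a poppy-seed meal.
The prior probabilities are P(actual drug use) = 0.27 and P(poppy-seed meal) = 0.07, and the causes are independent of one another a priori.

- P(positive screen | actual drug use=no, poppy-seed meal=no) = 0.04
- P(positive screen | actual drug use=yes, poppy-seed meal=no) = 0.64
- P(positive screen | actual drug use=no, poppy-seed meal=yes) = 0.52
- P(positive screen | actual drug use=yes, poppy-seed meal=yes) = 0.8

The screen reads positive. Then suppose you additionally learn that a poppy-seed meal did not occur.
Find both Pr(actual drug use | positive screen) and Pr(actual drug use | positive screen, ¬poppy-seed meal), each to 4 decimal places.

P(positive screen) = 0.04*0.73*0.93 + 0.52*0.73*0.07 + 0.64*0.27*0.93 + 0.8*0.27*0.07 = 0.027156 + 0.026572 + 0.160704 + 0.015120 = 0.229552
The actual drug use-present share is 0.160704 + 0.015120 = 0.175824.
So P(actual drug use | positive screen) = 0.175824/0.229552 ≈ 0.7659.

Now also conditioning on poppy-seed meal≠true:
Numerator (weight on configurations with actual drug use): 0.64*0.27 = 0.172800
The normalizing constant is 0.04*0.73 + 0.64*0.27 = 0.202000
P(actual drug use | positive screen, ¬poppy-seed meal) = 0.172800/0.202000 ≈ 0.8554
With poppy-seed meal excluded, actual drug use must carry more of the explanatory weight for the positive screen.

Pr(actual drug use | positive screen) ≈ 0.7659; Pr(actual drug use | positive screen, ¬poppy-seed meal) ≈ 0.8554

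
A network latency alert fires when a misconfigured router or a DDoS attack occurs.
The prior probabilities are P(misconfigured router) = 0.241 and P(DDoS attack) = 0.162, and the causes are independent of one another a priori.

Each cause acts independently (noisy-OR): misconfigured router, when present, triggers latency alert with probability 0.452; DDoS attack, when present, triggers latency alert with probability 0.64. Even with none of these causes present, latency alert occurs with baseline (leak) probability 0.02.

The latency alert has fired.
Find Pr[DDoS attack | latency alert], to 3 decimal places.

Under noisy-OR, P(latency alert | causes) = 1 − (1−0.02)·∏(1−qᵢ) over the active causes.
P(latency alert) = 0.02×0.759×0.838 + 0.6472×0.759×0.162 + 0.46296×0.241×0.838 + 0.806666×0.241×0.162 = 0.012721 + 0.079578 + 0.093498 + 0.031494 = 0.217291
Of this, 0.111072 comes from 0.079578 + 0.031494 (the DDoS attack=true cases).
So P(DDoS attack | latency alert) = 0.111072/0.217291 ≈ 0.511.

Pr[DDoS attack | latency alert] ≈ 0.511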